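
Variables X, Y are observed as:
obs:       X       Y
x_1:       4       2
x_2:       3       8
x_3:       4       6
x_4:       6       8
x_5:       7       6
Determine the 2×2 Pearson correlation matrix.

Step 1 — column means:
  mean(X) = (4 + 3 + 4 + 6 + 7) / 5 = 24/5 = 4.8
  mean(Y) = (2 + 8 + 6 + 8 + 6) / 5 = 30/5 = 6

Step 2 — sample variances and covariances s[i,j] = (1/(n-1)) · Σ_k (x_{k,i} - mean_i) · (x_{k,j} - mean_j), with n-1 = 4:
  s[X,X] = ((-0.8)·(-0.8) + (-1.8)·(-1.8) + (-0.8)·(-0.8) + (1.2)·(1.2) + (2.2)·(2.2)) / 4 = 10.8/4 = 2.7
  s[X,Y] = ((-0.8)·(-4) + (-1.8)·(2) + (-0.8)·(0) + (1.2)·(2) + (2.2)·(0)) / 4 = 2/4 = 0.5
  s[Y,Y] = ((-4)·(-4) + (2)·(2) + (0)·(0) + (2)·(2) + (0)·(0)) / 4 = 24/4 = 6
  Sample standard deviations s_i = √(s[i,i]):
  s(X) = √(2.7) = 1.6432
  s(Y) = √(6) = 2.4495

Step 3 — r_{ij} = s_{ij} / (s_i · s_j):
  r[X,X] = 1 (diagonal).
  r[X,Y] = 0.5 / (1.6432 · 2.4495) = 0.5 / 4.0249 = 0.1242
  r[Y,Y] = 1 (diagonal).

R is symmetric with unit diagonal. Assembling:

R = [[1, 0.1242],
 [0.1242, 1]]


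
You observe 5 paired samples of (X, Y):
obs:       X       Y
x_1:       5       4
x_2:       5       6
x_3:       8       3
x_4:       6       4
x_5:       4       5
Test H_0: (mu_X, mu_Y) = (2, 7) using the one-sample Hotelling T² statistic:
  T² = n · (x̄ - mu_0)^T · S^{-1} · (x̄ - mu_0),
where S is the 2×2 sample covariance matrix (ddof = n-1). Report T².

Step 1 — sample mean vector:
  mean(X) = (5 + 5 + 8 + 6 + 4) / 5 = 28/5 = 5.6
  mean(Y) = (4 + 6 + 3 + 4 + 5) / 5 = 22/5 = 4.4
  x̄ = (5.6, 4.4),  deviation x̄ - mu_0 = (5.6, 4.4) - (2, 7) = (3.6, -2.6).

Step 2 — sample covariance matrix, S[i,j] = (1/(n-1)) · Σ_k (x_{k,i} - mean_i) · (x_{k,j} - mean_j), divisor n-1 = 4:
  S[X,X] = ((-0.6)·(-0.6) + (-0.6)·(-0.6) + (2.4)·(2.4) + (0.4)·(0.4) + (-1.6)·(-1.6)) / 4 = 9.2/4 = 2.3
  S[X,Y] = ((-0.6)·(-0.4) + (-0.6)·(1.6) + (2.4)·(-1.4) + (0.4)·(-0.4) + (-1.6)·(0.6)) / 4 = -5.2/4 = -1.3
  S[Y,Y] = ((-0.4)·(-0.4) + (1.6)·(1.6) + (-1.4)·(-1.4) + (-0.4)·(-0.4) + (0.6)·(0.6)) / 4 = 5.2/4 = 1.3
  S = [[2.3, -1.3],
 [-1.3, 1.3]].

Step 3 — invert S. det(S) = 2.3·1.3 - (-1.3)² = 1.3.
  S^{-1} = (1/det) · [[d, -b], [-b, a]] = [[1, 1],
 [1, 1.7692]].

Step 4 — quadratic form (x̄ - mu_0)^T · S^{-1} · (x̄ - mu_0):
  S^{-1} · (x̄ - mu_0) = (1, -1),
  (x̄ - mu_0)^T · [...] = (3.6)·(1) + (-2.6)·(-1) = 6.2.

Step 5 — scale by n: T² = 5 · 6.2 = 31.

T² ≈ 31


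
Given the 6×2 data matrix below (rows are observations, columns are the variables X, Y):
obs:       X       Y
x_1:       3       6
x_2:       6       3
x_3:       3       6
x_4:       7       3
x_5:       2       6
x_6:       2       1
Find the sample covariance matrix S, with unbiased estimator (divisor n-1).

Step 1 — column means:
  mean(X) = (3 + 6 + 3 + 7 + 2 + 2) / 6 = 23/6 = 3.8333
  mean(Y) = (6 + 3 + 6 + 3 + 6 + 1) / 6 = 25/6 = 4.1667

Step 2 — sample covariance S[i,j] = (1/(n-1)) · Σ_k (x_{k,i} - mean_i) · (x_{k,j} - mean_j), with n-1 = 5.
  S[X,X] = ((-0.8333)·(-0.8333) + (2.1667)·(2.1667) + (-0.8333)·(-0.8333) + (3.1667)·(3.1667) + (-1.8333)·(-1.8333) + (-1.8333)·(-1.8333)) / 5 = 22.8333/5 = 4.5667
  S[X,Y] = ((-0.8333)·(1.8333) + (2.1667)·(-1.1667) + (-0.8333)·(1.8333) + (3.1667)·(-1.1667) + (-1.8333)·(1.8333) + (-1.8333)·(-3.1667)) / 5 = -6.8333/5 = -1.3667
  S[Y,Y] = ((1.8333)·(1.8333) + (-1.1667)·(-1.1667) + (1.8333)·(1.8333) + (-1.1667)·(-1.1667) + (1.8333)·(1.8333) + (-3.1667)·(-3.1667)) / 5 = 22.8333/5 = 4.5667

S is symmetric (S[j,i] = S[i,j]). Assembling:

S = [[4.5667, -1.3667],
 [-1.3667, 4.5667]]


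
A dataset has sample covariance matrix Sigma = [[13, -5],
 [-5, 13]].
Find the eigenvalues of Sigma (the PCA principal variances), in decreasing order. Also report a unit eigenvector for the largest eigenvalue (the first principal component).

Step 1 — characteristic polynomial of 2×2 Sigma:
  det(Sigma - λI) = λ² - trace · λ + det = 0.
  trace = 13 + 13 = 26, det = 13·13 - (-5)² = 144.
Step 2 — discriminant:
  Δ = trace² - 4·det = 676 - 576 = 100.
Step 3 — eigenvalues:
  λ = (trace ± √Δ)/2 = (26 ± 10)/2,
  λ_1 = 18,  λ_2 = 8.

Step 4 — unit eigenvector for λ_1: solve (Sigma - λ_1 I)v = 0. First row:
  (13 - 18)·v_x + (-5)·v_y = 0, i.e. (-5)·v_x + (-5)·v_y = 0,
  so v ∝ (b, λ_1 - a) = (-5, 5); multiply by -1 so the first entry is positive: u = (5, -5).
  ||u|| = √((5)² + (-5)²) = √(50) ≈ 7.0711,
  v_1 = u/||u|| ≈ (0.7071, -0.7071) (||v_1|| = 1).

λ_1 = 18,  λ_2 = 8;  v_1 ≈ (0.7071, -0.7071)


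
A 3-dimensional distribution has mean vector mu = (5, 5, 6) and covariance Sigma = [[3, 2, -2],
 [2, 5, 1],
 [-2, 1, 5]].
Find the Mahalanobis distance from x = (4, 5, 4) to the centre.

Step 1 — centre the observation: (x - mu) = (-1, 0, -2).

Step 2 — invert Sigma (cofactor / det for 3×3, or solve directly):
  Sigma^{-1} = [[1, -0.5, 0.5],
 [-0.5, 0.4583, -0.2917],
 [0.5, -0.2917, 0.4583]].

Step 3 — form the quadratic (x - mu)^T · Sigma^{-1} · (x - mu):
  Sigma^{-1} · (x - mu) = (-2, 1.0833, -1.4167).
  (x - mu)^T · [Sigma^{-1} · (x - mu)] = (-1)·(-2) + (0)·(1.0833) + (-2)·(-1.4167) = 4.8333.

Step 4 — take square root: d = √(4.8333) ≈ 2.1985.

d(x, mu) = √(4.8333) ≈ 2.1985


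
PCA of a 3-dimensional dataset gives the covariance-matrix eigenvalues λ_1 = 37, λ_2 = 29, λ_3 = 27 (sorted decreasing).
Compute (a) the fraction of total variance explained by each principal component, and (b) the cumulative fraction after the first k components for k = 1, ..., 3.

Step 1 — total variance = trace(Sigma) = Σ λ_i = 37 + 29 + 27 = 93.

Step 2 — fraction explained by component i = λ_i / Σ λ:
  PC1: 37/93 = 0.3978
  PC2: 29/93 = 0.3118
  PC3: 27/93 = 0.2903

Step 3 — cumulative fraction after k components = (λ_1 + ... + λ_k) / Σ λ:
  k = 1: 37/93 = 0.3978
  k = 2: (37 + 29)/93 = 66/93 = 0.7097
  k = 3: (37 + 29 + 27)/93 = 93/93 = 1

Summary (fraction, with percent):

explained: PC1 0.3978 (39.78%), PC2 0.3118 (31.18%), PC3 0.2903 (29.03%);  cumulative: 0.3978, 0.7097, 1


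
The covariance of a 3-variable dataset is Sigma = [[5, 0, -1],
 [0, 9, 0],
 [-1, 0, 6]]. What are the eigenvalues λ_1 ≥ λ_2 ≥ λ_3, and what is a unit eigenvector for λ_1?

Step 1 — characteristic polynomial p(λ) = det(λI - Sigma) = λ³ - tr·λ² + c_1·λ - det, where tr = trace, c_1 = sum of the principal 2×2 minors, det = det(Sigma):
  tr = 5 + 9 + 6 = 20,
  c_1 = (5·9 - (0)²) + (5·6 - (-1)²) + (9·6 - (0)²) = 45 + 29 + 54 = 128,
  det = 5·(9·6 - (0)²) - (0)·((0)·6 - (0)·(-1)) + (-1)·((0)·(0) - 9·(-1)) = 5·(54) - (0)·(0) + (-1)·(9) = 261.
  So p(λ) = λ³ - 20λ² + 128λ - 261.
Step 2 — look for an integer root (rational root theorem: any rational root is an integer divisor of 261). Testing λ = 9:
  p(9) = 729 - 1620 + 1152 - 261 = 0  ✓
  Dividing out (λ - 9): p(λ) = (λ - 9)(λ² - 11λ + 29).
Step 3 — remaining eigenvalues from the quadratic λ² - 11λ + 29 = 0:
  Δ = 11² - 4·29 = 121 - 116 = 5,  λ = (11 ± √5)/2 = (11 ± 2.2361)/2 ≈ 6.618 or 4.382.
  Sorted: λ_1 = 9,  λ_2 = 6.618,  λ_3 = 4.382  (check: sum = 20 = tr ✓).

Step 4 — unit eigenvector for λ_1 = 9: v spans the null space of (Sigma - λ_1 I), whose rows are
  r_1 = (-4, 0, -1),  r_2 = (0, 0, 0),  r_3 = (-1, 0, -3).
  v is orthogonal to every row, so take v ∝ r_1 × r_3 = ((0)·(-3) - (-1)·(0), (-1)·(-1) - (-4)·(-3), (-4)·(0) - (0)·(-1)) = (0, -11, 0).
  Rescale (divide by 11; multiply by -1 so the first nonzero entry is positive): u = (0, 1, 0).
  ||u|| = √((0)² + (1)² + (0)²) = √(1) = 1,  v_1 = u/||u|| ≈ (0, 1, 0) (||v_1|| = 1).

λ_1 = 9,  λ_2 = 6.618,  λ_3 = 4.382;  v_1 ≈ (0, 1, 0)


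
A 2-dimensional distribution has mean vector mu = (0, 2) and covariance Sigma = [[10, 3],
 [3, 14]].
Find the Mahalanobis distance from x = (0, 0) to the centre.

Step 1 — centre the observation: (x - mu) = (0, -2).

Step 2 — invert Sigma. det(Sigma) = 10·14 - (3)² = 131.
  Sigma^{-1} = (1/det) · [[d, -b], [-b, a]] = [[0.1069, -0.0229],
 [-0.0229, 0.0763]].

Step 3 — form the quadratic (x - mu)^T · Sigma^{-1} · (x - mu):
  Sigma^{-1} · (x - mu) = (0.0458, -0.1527).
  (x - mu)^T · [Sigma^{-1} · (x - mu)] = (0)·(0.0458) + (-2)·(-0.1527) = 0.3053.

Step 4 — take square root: d = √(0.3053) ≈ 0.5526.

d(x, mu) = √(0.3053) ≈ 0.5526


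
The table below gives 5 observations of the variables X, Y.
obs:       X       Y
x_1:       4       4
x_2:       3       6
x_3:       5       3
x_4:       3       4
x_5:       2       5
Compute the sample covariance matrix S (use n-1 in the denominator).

Step 1 — column means:
  mean(X) = (4 + 3 + 5 + 3 + 2) / 5 = 17/5 = 3.4
  mean(Y) = (4 + 6 + 3 + 4 + 5) / 5 = 22/5 = 4.4

Step 2 — sample covariance S[i,j] = (1/(n-1)) · Σ_k (x_{k,i} - mean_i) · (x_{k,j} - mean_j), with n-1 = 4.
  S[X,X] = ((0.6)·(0.6) + (-0.4)·(-0.4) + (1.6)·(1.6) + (-0.4)·(-0.4) + (-1.4)·(-1.4)) / 4 = 5.2/4 = 1.3
  S[X,Y] = ((0.6)·(-0.4) + (-0.4)·(1.6) + (1.6)·(-1.4) + (-0.4)·(-0.4) + (-1.4)·(0.6)) / 4 = -3.8/4 = -0.95
  S[Y,Y] = ((-0.4)·(-0.4) + (1.6)·(1.6) + (-1.4)·(-1.4) + (-0.4)·(-0.4) + (0.6)·(0.6)) / 4 = 5.2/4 = 1.3

S is symmetric (S[j,i] = S[i,j]). Assembling:

S = [[1.3, -0.95],
 [-0.95, 1.3]]


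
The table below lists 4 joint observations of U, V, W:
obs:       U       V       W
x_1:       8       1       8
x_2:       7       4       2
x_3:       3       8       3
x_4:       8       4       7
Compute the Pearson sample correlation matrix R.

Step 1 — column means:
  mean(U) = (8 + 7 + 3 + 8) / 4 = 26/4 = 6.5
  mean(V) = (1 + 4 + 8 + 4) / 4 = 17/4 = 4.25
  mean(W) = (8 + 2 + 3 + 7) / 4 = 20/4 = 5

Step 2 — sample variances and covariances s[i,j] = (1/(n-1)) · Σ_k (x_{k,i} - mean_i) · (x_{k,j} - mean_j), with n-1 = 3:
  s[U,U] = ((1.5)·(1.5) + (0.5)·(0.5) + (-3.5)·(-3.5) + (1.5)·(1.5)) / 3 = 17/3 = 5.6667
  s[U,V] = ((1.5)·(-3.25) + (0.5)·(-0.25) + (-3.5)·(3.75) + (1.5)·(-0.25)) / 3 = -18.5/3 = -6.1667
  s[U,W] = ((1.5)·(3) + (0.5)·(-3) + (-3.5)·(-2) + (1.5)·(2)) / 3 = 13/3 = 4.3333
  s[V,V] = ((-3.25)·(-3.25) + (-0.25)·(-0.25) + (3.75)·(3.75) + (-0.25)·(-0.25)) / 3 = 24.75/3 = 8.25
  s[V,W] = ((-3.25)·(3) + (-0.25)·(-3) + (3.75)·(-2) + (-0.25)·(2)) / 3 = -17/3 = -5.6667
  s[W,W] = ((3)·(3) + (-3)·(-3) + (-2)·(-2) + (2)·(2)) / 3 = 26/3 = 8.6667
  Sample standard deviations s_i = √(s[i,i]):
  s(U) = √(5.6667) = 2.3805
  s(V) = √(8.25) = 2.8723
  s(W) = √(8.6667) = 2.9439

Step 3 — r_{ij} = s_{ij} / (s_i · s_j):
  r[U,U] = 1 (diagonal).
  r[U,V] = -6.1667 / (2.3805 · 2.8723) = -6.1667 / 6.8374 = -0.9019
  r[U,W] = 4.3333 / (2.3805 · 2.9439) = 4.3333 / 7.0079 = 0.6183
  r[V,V] = 1 (diagonal).
  r[V,W] = -5.6667 / (2.8723 · 2.9439) = -5.6667 / 8.4558 = -0.6702
  r[W,W] = 1 (diagonal).

R is symmetric with unit diagonal. Assembling:

R = [[1, -0.9019, 0.6183],
 [-0.9019, 1, -0.6702],
 [0.6183, -0.6702, 1]]


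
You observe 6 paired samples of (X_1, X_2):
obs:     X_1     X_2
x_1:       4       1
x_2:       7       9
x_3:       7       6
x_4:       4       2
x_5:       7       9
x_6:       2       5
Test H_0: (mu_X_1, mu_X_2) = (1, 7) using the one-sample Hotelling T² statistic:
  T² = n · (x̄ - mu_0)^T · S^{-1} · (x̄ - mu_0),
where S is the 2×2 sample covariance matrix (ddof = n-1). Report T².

Step 1 — sample mean vector:
  mean(X_1) = (4 + 7 + 7 + 4 + 7 + 2) / 6 = 31/6 = 5.1667
  mean(X_2) = (1 + 9 + 6 + 2 + 9 + 5) / 6 = 32/6 = 5.3333
  x̄ = (5.1667, 5.3333),  deviation x̄ - mu_0 = (5.1667, 5.3333) - (1, 7) = (4.1667, -1.6667).

Step 2 — sample covariance matrix, S[i,j] = (1/(n-1)) · Σ_k (x_{k,i} - mean_i) · (x_{k,j} - mean_j), divisor n-1 = 5:
  S[X_1,X_1] = ((-1.1667)·(-1.1667) + (1.8333)·(1.8333) + (1.8333)·(1.8333) + (-1.1667)·(-1.1667) + (1.8333)·(1.8333) + (-3.1667)·(-3.1667)) / 5 = 22.8333/5 = 4.5667
  S[X_1,X_2] = ((-1.1667)·(-4.3333) + (1.8333)·(3.6667) + (1.8333)·(0.6667) + (-1.1667)·(-3.3333) + (1.8333)·(3.6667) + (-3.1667)·(-0.3333)) / 5 = 24.6667/5 = 4.9333
  S[X_2,X_2] = ((-4.3333)·(-4.3333) + (3.6667)·(3.6667) + (0.6667)·(0.6667) + (-3.3333)·(-3.3333) + (3.6667)·(3.6667) + (-0.3333)·(-0.3333)) / 5 = 57.3333/5 = 11.4667
  S = [[4.5667, 4.9333],
 [4.9333, 11.4667]].

Step 3 — invert S. det(S) = 4.5667·11.4667 - (4.9333)² = 28.0267.
  S^{-1} = (1/det) · [[d, -b], [-b, a]] = [[0.4091, -0.176],
 [-0.176, 0.1629]].

Step 4 — quadratic form (x̄ - mu_0)^T · S^{-1} · (x̄ - mu_0):
  S^{-1} · (x̄ - mu_0) = (1.9981, -1.005),
  (x̄ - mu_0)^T · [...] = (4.1667)·(1.9981) + (-1.6667)·(-1.005) = 10.0004.

Step 5 — scale by n: T² = 6 · 10.0004 = 60.0024.

T² ≈ 60.0024


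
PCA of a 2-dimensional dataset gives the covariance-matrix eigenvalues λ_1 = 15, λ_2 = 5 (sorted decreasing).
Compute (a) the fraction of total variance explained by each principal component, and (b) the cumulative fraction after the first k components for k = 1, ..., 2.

Step 1 — total variance = trace(Sigma) = Σ λ_i = 15 + 5 = 20.

Step 2 — fraction explained by component i = λ_i / Σ λ:
  PC1: 15/20 = 0.75
  PC2: 5/20 = 0.25

Step 3 — cumulative fraction after k components = (λ_1 + ... + λ_k) / Σ λ:
  k = 1: 15/20 = 0.75
  k = 2: (15 + 5)/20 = 20/20 = 1

Summary (fraction, with percent):

explained: PC1 0.75 (75%), PC2 0.25 (25%);  cumulative: 0.75, 1


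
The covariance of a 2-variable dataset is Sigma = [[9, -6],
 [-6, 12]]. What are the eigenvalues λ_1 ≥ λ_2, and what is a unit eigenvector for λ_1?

Step 1 — characteristic polynomial of 2×2 Sigma:
  det(Sigma - λI) = λ² - trace · λ + det = 0.
  trace = 9 + 12 = 21, det = 9·12 - (-6)² = 72.
Step 2 — discriminant:
  Δ = trace² - 4·det = 441 - 288 = 153.
Step 3 — eigenvalues:
  λ = (trace ± √Δ)/2 = (21 ± 12.3693)/2,
  λ_1 = 16.6847,  λ_2 = 4.3153.

Step 4 — unit eigenvector for λ_1: solve (Sigma - λ_1 I)v = 0. First row:
  (9 - 16.6847)·v_x + (-6)·v_y = 0, i.e. (-7.6847)·v_x + (-6)·v_y = 0,
  so v ∝ (b, λ_1 - a) = (-6, 7.6847); multiply by -1 so the first entry is positive: u = (6, -7.6847).
  ||u|| = √((6)² + (-7.6847)²) = √(95.054) ≈ 9.7496,
  v_1 = u/||u|| ≈ (0.6154, -0.7882) (||v_1|| = 1).

λ_1 = 16.6847,  λ_2 = 4.3153;  v_1 ≈ (0.6154, -0.7882)


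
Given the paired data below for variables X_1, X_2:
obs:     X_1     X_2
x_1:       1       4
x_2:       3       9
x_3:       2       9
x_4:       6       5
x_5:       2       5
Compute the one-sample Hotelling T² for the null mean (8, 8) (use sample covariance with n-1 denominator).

Step 1 — sample mean vector:
  mean(X_1) = (1 + 3 + 2 + 6 + 2) / 5 = 14/5 = 2.8
  mean(X_2) = (4 + 9 + 9 + 5 + 5) / 5 = 32/5 = 6.4
  x̄ = (2.8, 6.4),  deviation x̄ - mu_0 = (2.8, 6.4) - (8, 8) = (-5.2, -1.6).

Step 2 — sample covariance matrix, S[i,j] = (1/(n-1)) · Σ_k (x_{k,i} - mean_i) · (x_{k,j} - mean_j), divisor n-1 = 4:
  S[X_1,X_1] = ((-1.8)·(-1.8) + (0.2)·(0.2) + (-0.8)·(-0.8) + (3.2)·(3.2) + (-0.8)·(-0.8)) / 4 = 14.8/4 = 3.7
  S[X_1,X_2] = ((-1.8)·(-2.4) + (0.2)·(2.6) + (-0.8)·(2.6) + (3.2)·(-1.4) + (-0.8)·(-1.4)) / 4 = -0.6/4 = -0.15
  S[X_2,X_2] = ((-2.4)·(-2.4) + (2.6)·(2.6) + (2.6)·(2.6) + (-1.4)·(-1.4) + (-1.4)·(-1.4)) / 4 = 23.2/4 = 5.8
  S = [[3.7, -0.15],
 [-0.15, 5.8]].

Step 3 — invert S. det(S) = 3.7·5.8 - (-0.15)² = 21.4375.
  S^{-1} = (1/det) · [[d, -b], [-b, a]] = [[0.2706, 0.007],
 [0.007, 0.1726]].

Step 4 — quadratic form (x̄ - mu_0)^T · S^{-1} · (x̄ - mu_0):
  S^{-1} · (x̄ - mu_0) = (-1.4181, -0.3125),
  (x̄ - mu_0)^T · [...] = (-5.2)·(-1.4181) + (-1.6)·(-0.3125) = 7.8741.

Step 5 — scale by n: T² = 5 · 7.8741 = 39.3703.

T² ≈ 39.3703


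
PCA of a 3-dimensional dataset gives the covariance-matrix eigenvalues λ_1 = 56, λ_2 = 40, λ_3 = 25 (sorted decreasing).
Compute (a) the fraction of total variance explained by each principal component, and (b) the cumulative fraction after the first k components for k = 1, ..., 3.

Step 1 — total variance = trace(Sigma) = Σ λ_i = 56 + 40 + 25 = 121.

Step 2 — fraction explained by component i = λ_i / Σ λ:
  PC1: 56/121 = 0.4628
  PC2: 40/121 = 0.3306
  PC3: 25/121 = 0.2066

Step 3 — cumulative fraction after k components = (λ_1 + ... + λ_k) / Σ λ:
  k = 1: 56/121 = 0.4628
  k = 2: (56 + 40)/121 = 96/121 = 0.7934
  k = 3: (56 + 40 + 25)/121 = 121/121 = 1

Summary (fraction, with percent):

explained: PC1 0.4628 (46.28%), PC2 0.3306 (33.06%), PC3 0.2066 (20.66%);  cumulative: 0.4628, 0.7934, 1


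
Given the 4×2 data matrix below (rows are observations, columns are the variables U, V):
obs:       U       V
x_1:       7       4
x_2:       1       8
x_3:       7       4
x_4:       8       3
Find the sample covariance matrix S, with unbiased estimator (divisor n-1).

Step 1 — column means:
  mean(U) = (7 + 1 + 7 + 8) / 4 = 23/4 = 5.75
  mean(V) = (4 + 8 + 4 + 3) / 4 = 19/4 = 4.75

Step 2 — sample covariance S[i,j] = (1/(n-1)) · Σ_k (x_{k,i} - mean_i) · (x_{k,j} - mean_j), with n-1 = 3.
  S[U,U] = ((1.25)·(1.25) + (-4.75)·(-4.75) + (1.25)·(1.25) + (2.25)·(2.25)) / 3 = 30.75/3 = 10.25
  S[U,V] = ((1.25)·(-0.75) + (-4.75)·(3.25) + (1.25)·(-0.75) + (2.25)·(-1.75)) / 3 = -21.25/3 = -7.0833
  S[V,V] = ((-0.75)·(-0.75) + (3.25)·(3.25) + (-0.75)·(-0.75) + (-1.75)·(-1.75)) / 3 = 14.75/3 = 4.9167

S is symmetric (S[j,i] = S[i,j]). Assembling:

S = [[10.25, -7.0833],
 [-7.0833, 4.9167]]


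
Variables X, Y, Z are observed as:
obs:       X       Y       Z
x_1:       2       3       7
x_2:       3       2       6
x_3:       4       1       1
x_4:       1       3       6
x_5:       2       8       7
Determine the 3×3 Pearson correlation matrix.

Step 1 — column means:
  mean(X) = (2 + 3 + 4 + 1 + 2) / 5 = 12/5 = 2.4
  mean(Y) = (3 + 2 + 1 + 3 + 8) / 5 = 17/5 = 3.4
  mean(Z) = (7 + 6 + 1 + 6 + 7) / 5 = 27/5 = 5.4

Step 2 — sample variances and covariances s[i,j] = (1/(n-1)) · Σ_k (x_{k,i} - mean_i) · (x_{k,j} - mean_j), with n-1 = 4:
  s[X,X] = ((-0.4)·(-0.4) + (0.6)·(0.6) + (1.6)·(1.6) + (-1.4)·(-1.4) + (-0.4)·(-0.4)) / 4 = 5.2/4 = 1.3
  s[X,Y] = ((-0.4)·(-0.4) + (0.6)·(-1.4) + (1.6)·(-2.4) + (-1.4)·(-0.4) + (-0.4)·(4.6)) / 4 = -5.8/4 = -1.45
  s[X,Z] = ((-0.4)·(1.6) + (0.6)·(0.6) + (1.6)·(-4.4) + (-1.4)·(0.6) + (-0.4)·(1.6)) / 4 = -8.8/4 = -2.2
  s[Y,Y] = ((-0.4)·(-0.4) + (-1.4)·(-1.4) + (-2.4)·(-2.4) + (-0.4)·(-0.4) + (4.6)·(4.6)) / 4 = 29.2/4 = 7.3
  s[Y,Z] = ((-0.4)·(1.6) + (-1.4)·(0.6) + (-2.4)·(-4.4) + (-0.4)·(0.6) + (4.6)·(1.6)) / 4 = 16.2/4 = 4.05
  s[Z,Z] = ((1.6)·(1.6) + (0.6)·(0.6) + (-4.4)·(-4.4) + (0.6)·(0.6) + (1.6)·(1.6)) / 4 = 25.2/4 = 6.3
  Sample standard deviations s_i = √(s[i,i]):
  s(X) = √(1.3) = 1.1402
  s(Y) = √(7.3) = 2.7019
  s(Z) = √(6.3) = 2.51

Step 3 — r_{ij} = s_{ij} / (s_i · s_j):
  r[X,X] = 1 (diagonal).
  r[X,Y] = -1.45 / (1.1402 · 2.7019) = -1.45 / 3.0806 = -0.4707
  r[X,Z] = -2.2 / (1.1402 · 2.51) = -2.2 / 2.8618 = -0.7687
  r[Y,Y] = 1 (diagonal).
  r[Y,Z] = 4.05 / (2.7019 · 2.51) = 4.05 / 6.7816 = 0.5972
  r[Z,Z] = 1 (diagonal).

R is symmetric with unit diagonal. Assembling:

R = [[1, -0.4707, -0.7687],
 [-0.4707, 1, 0.5972],
 [-0.7687, 0.5972, 1]]


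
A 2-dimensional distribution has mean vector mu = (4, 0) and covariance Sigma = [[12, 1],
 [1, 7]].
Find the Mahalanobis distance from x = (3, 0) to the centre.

Step 1 — centre the observation: (x - mu) = (-1, 0).

Step 2 — invert Sigma. det(Sigma) = 12·7 - (1)² = 83.
  Sigma^{-1} = (1/det) · [[d, -b], [-b, a]] = [[0.0843, -0.012],
 [-0.012, 0.1446]].

Step 3 — form the quadratic (x - mu)^T · Sigma^{-1} · (x - mu):
  Sigma^{-1} · (x - mu) = (-0.0843, 0.012).
  (x - mu)^T · [Sigma^{-1} · (x - mu)] = (-1)·(-0.0843) + (0)·(0.012) = 0.0843.

Step 4 — take square root: d = √(0.0843) ≈ 0.2904.

d(x, mu) = √(0.0843) ≈ 0.2904


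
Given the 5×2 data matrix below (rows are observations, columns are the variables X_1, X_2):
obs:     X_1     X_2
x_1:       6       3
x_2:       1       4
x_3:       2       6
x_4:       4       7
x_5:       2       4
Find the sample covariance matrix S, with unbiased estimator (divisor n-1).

Step 1 — column means:
  mean(X_1) = (6 + 1 + 2 + 4 + 2) / 5 = 15/5 = 3
  mean(X_2) = (3 + 4 + 6 + 7 + 4) / 5 = 24/5 = 4.8

Step 2 — sample covariance S[i,j] = (1/(n-1)) · Σ_k (x_{k,i} - mean_i) · (x_{k,j} - mean_j), with n-1 = 4.
  S[X_1,X_1] = ((3)·(3) + (-2)·(-2) + (-1)·(-1) + (1)·(1) + (-1)·(-1)) / 4 = 16/4 = 4
  S[X_1,X_2] = ((3)·(-1.8) + (-2)·(-0.8) + (-1)·(1.2) + (1)·(2.2) + (-1)·(-0.8)) / 4 = -2/4 = -0.5
  S[X_2,X_2] = ((-1.8)·(-1.8) + (-0.8)·(-0.8) + (1.2)·(1.2) + (2.2)·(2.2) + (-0.8)·(-0.8)) / 4 = 10.8/4 = 2.7

S is symmetric (S[j,i] = S[i,j]). Assembling:

S = [[4, -0.5],
 [-0.5, 2.7]]


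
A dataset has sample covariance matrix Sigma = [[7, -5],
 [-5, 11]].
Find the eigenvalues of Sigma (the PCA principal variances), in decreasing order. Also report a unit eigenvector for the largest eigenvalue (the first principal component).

Step 1 — characteristic polynomial of 2×2 Sigma:
  det(Sigma - λI) = λ² - trace · λ + det = 0.
  trace = 7 + 11 = 18, det = 7·11 - (-5)² = 52.
Step 2 — discriminant:
  Δ = trace² - 4·det = 324 - 208 = 116.
Step 3 — eigenvalues:
  λ = (trace ± √Δ)/2 = (18 ± 10.7703)/2,
  λ_1 = 14.3852,  λ_2 = 3.6148.

Step 4 — unit eigenvector for λ_1: solve (Sigma - λ_1 I)v = 0. First row:
  (7 - 14.3852)·v_x + (-5)·v_y = 0, i.e. (-7.3852)·v_x + (-5)·v_y = 0,
  so v ∝ (b, λ_1 - a) = (-5, 7.3852); multiply by -1 so the first entry is positive: u = (5, -7.3852).
  ||u|| = √((5)² + (-7.3852)²) = √(79.5407) ≈ 8.9186,
  v_1 = u/||u|| ≈ (0.5606, -0.8281) (||v_1|| = 1).

λ_1 = 14.3852,  λ_2 = 3.6148;  v_1 ≈ (0.5606, -0.8281)


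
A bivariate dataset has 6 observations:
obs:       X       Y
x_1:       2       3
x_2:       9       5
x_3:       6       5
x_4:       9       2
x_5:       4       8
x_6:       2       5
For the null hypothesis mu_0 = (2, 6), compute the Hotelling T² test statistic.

Step 1 — sample mean vector:
  mean(X) = (2 + 9 + 6 + 9 + 4 + 2) / 6 = 32/6 = 5.3333
  mean(Y) = (3 + 5 + 5 + 2 + 8 + 5) / 6 = 28/6 = 4.6667
  x̄ = (5.3333, 4.6667),  deviation x̄ - mu_0 = (5.3333, 4.6667) - (2, 6) = (3.3333, -1.3333).

Step 2 — sample covariance matrix, S[i,j] = (1/(n-1)) · Σ_k (x_{k,i} - mean_i) · (x_{k,j} - mean_j), divisor n-1 = 5:
  S[X,X] = ((-3.3333)·(-3.3333) + (3.6667)·(3.6667) + (0.6667)·(0.6667) + (3.6667)·(3.6667) + (-1.3333)·(-1.3333) + (-3.3333)·(-3.3333)) / 5 = 51.3333/5 = 10.2667
  S[X,Y] = ((-3.3333)·(-1.6667) + (3.6667)·(0.3333) + (0.6667)·(0.3333) + (3.6667)·(-2.6667) + (-1.3333)·(3.3333) + (-3.3333)·(0.3333)) / 5 = -8.3333/5 = -1.6667
  S[Y,Y] = ((-1.6667)·(-1.6667) + (0.3333)·(0.3333) + (0.3333)·(0.3333) + (-2.6667)·(-2.6667) + (3.3333)·(3.3333) + (0.3333)·(0.3333)) / 5 = 21.3333/5 = 4.2667
  S = [[10.2667, -1.6667],
 [-1.6667, 4.2667]].

Step 3 — invert S. det(S) = 10.2667·4.2667 - (-1.6667)² = 41.0267.
  S^{-1} = (1/det) · [[d, -b], [-b, a]] = [[0.104, 0.0406],
 [0.0406, 0.2502]].

Step 4 — quadratic form (x̄ - mu_0)^T · S^{-1} · (x̄ - mu_0):
  S^{-1} · (x̄ - mu_0) = (0.2925, -0.1982),
  (x̄ - mu_0)^T · [...] = (3.3333)·(0.2925) + (-1.3333)·(-0.1982) = 1.2393.

Step 5 — scale by n: T² = 6 · 1.2393 = 7.4358.

T² ≈ 7.4358


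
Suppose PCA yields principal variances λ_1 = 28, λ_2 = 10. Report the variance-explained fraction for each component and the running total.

Step 1 — total variance = trace(Sigma) = Σ λ_i = 28 + 10 = 38.

Step 2 — fraction explained by component i = λ_i / Σ λ:
  PC1: 28/38 = 0.7368
  PC2: 10/38 = 0.2632

Step 3 — cumulative fraction after k components = (λ_1 + ... + λ_k) / Σ λ:
  k = 1: 28/38 = 0.7368
  k = 2: (28 + 10)/38 = 38/38 = 1

Summary (fraction, with percent):

explained: PC1 0.7368 (73.68%), PC2 0.2632 (26.32%);  cumulative: 0.7368, 1


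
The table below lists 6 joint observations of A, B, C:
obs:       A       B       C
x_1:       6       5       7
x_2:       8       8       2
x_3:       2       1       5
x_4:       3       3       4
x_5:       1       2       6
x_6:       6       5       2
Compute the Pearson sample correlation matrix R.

Step 1 — column means:
  mean(A) = (6 + 8 + 2 + 3 + 1 + 6) / 6 = 26/6 = 4.3333
  mean(B) = (5 + 8 + 1 + 3 + 2 + 5) / 6 = 24/6 = 4
  mean(C) = (7 + 2 + 5 + 4 + 6 + 2) / 6 = 26/6 = 4.3333

Step 2 — sample variances and covariances s[i,j] = (1/(n-1)) · Σ_k (x_{k,i} - mean_i) · (x_{k,j} - mean_j), with n-1 = 5:
  s[A,A] = ((1.6667)·(1.6667) + (3.6667)·(3.6667) + (-2.3333)·(-2.3333) + (-1.3333)·(-1.3333) + (-3.3333)·(-3.3333) + (1.6667)·(1.6667)) / 5 = 37.3333/5 = 7.4667
  s[A,B] = ((1.6667)·(1) + (3.6667)·(4) + (-2.3333)·(-3) + (-1.3333)·(-1) + (-3.3333)·(-2) + (1.6667)·(1)) / 5 = 33/5 = 6.6
  s[A,C] = ((1.6667)·(2.6667) + (3.6667)·(-2.3333) + (-2.3333)·(0.6667) + (-1.3333)·(-0.3333) + (-3.3333)·(1.6667) + (1.6667)·(-2.3333)) / 5 = -14.6667/5 = -2.9333
  s[B,B] = ((1)·(1) + (4)·(4) + (-3)·(-3) + (-1)·(-1) + (-2)·(-2) + (1)·(1)) / 5 = 32/5 = 6.4
  s[B,C] = ((1)·(2.6667) + (4)·(-2.3333) + (-3)·(0.6667) + (-1)·(-0.3333) + (-2)·(1.6667) + (1)·(-2.3333)) / 5 = -14/5 = -2.8
  s[C,C] = ((2.6667)·(2.6667) + (-2.3333)·(-2.3333) + (0.6667)·(0.6667) + (-0.3333)·(-0.3333) + (1.6667)·(1.6667) + (-2.3333)·(-2.3333)) / 5 = 21.3333/5 = 4.2667
  Sample standard deviations s_i = √(s[i,i]):
  s(A) = √(7.4667) = 2.7325
  s(B) = √(6.4) = 2.5298
  s(C) = √(4.2667) = 2.0656

Step 3 — r_{ij} = s_{ij} / (s_i · s_j):
  r[A,A] = 1 (diagonal).
  r[A,B] = 6.6 / (2.7325 · 2.5298) = 6.6 / 6.9128 = 0.9548
  r[A,C] = -2.9333 / (2.7325 · 2.0656) = -2.9333 / 5.6443 = -0.5197
  r[B,B] = 1 (diagonal).
  r[B,C] = -2.8 / (2.5298 · 2.0656) = -2.8 / 5.2256 = -0.5358
  r[C,C] = 1 (diagonal).

R is symmetric with unit diagonal. Assembling:

R = [[1, 0.9548, -0.5197],
 [0.9548, 1, -0.5358],
 [-0.5197, -0.5358, 1]]


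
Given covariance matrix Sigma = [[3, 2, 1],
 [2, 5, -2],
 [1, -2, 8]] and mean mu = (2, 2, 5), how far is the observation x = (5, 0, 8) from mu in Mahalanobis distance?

Step 1 — centre the observation: (x - mu) = (3, -2, 3).

Step 2 — invert Sigma (cofactor / det for 3×3, or solve directly):
  Sigma^{-1} = [[0.5714, -0.2857, -0.1429],
 [-0.2857, 0.3651, 0.127],
 [-0.1429, 0.127, 0.1746]].

Step 3 — form the quadratic (x - mu)^T · Sigma^{-1} · (x - mu):
  Sigma^{-1} · (x - mu) = (1.8571, -1.2063, -0.1587).
  (x - mu)^T · [Sigma^{-1} · (x - mu)] = (3)·(1.8571) + (-2)·(-1.2063) + (3)·(-0.1587) = 7.5079.

Step 4 — take square root: d = √(7.5079) ≈ 2.7401.

d(x, mu) = √(7.5079) ≈ 2.7401


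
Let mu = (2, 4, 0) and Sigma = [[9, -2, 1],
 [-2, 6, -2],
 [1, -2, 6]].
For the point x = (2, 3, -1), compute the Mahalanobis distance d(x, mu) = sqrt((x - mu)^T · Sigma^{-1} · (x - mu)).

Step 1 — centre the observation: (x - mu) = (0, -1, -1).

Step 2 — invert Sigma (cofactor / det for 3×3, or solve directly):
  Sigma^{-1} = [[0.1203, 0.0376, -0.0075],
 [0.0376, 0.1992, 0.0602],
 [-0.0075, 0.0602, 0.188]].

Step 3 — form the quadratic (x - mu)^T · Sigma^{-1} · (x - mu):
  Sigma^{-1} · (x - mu) = (-0.0301, -0.2594, -0.2481).
  (x - mu)^T · [Sigma^{-1} · (x - mu)] = (0)·(-0.0301) + (-1)·(-0.2594) + (-1)·(-0.2481) = 0.5075.

Step 4 — take square root: d = √(0.5075) ≈ 0.7124.

d(x, mu) = √(0.5075) ≈ 0.7124


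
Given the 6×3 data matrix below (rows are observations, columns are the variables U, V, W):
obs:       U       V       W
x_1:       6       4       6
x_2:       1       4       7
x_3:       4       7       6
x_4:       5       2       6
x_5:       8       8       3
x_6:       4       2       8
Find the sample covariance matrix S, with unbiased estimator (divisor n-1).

Step 1 — column means:
  mean(U) = (6 + 1 + 4 + 5 + 8 + 4) / 6 = 28/6 = 4.6667
  mean(V) = (4 + 4 + 7 + 2 + 8 + 2) / 6 = 27/6 = 4.5
  mean(W) = (6 + 7 + 6 + 6 + 3 + 8) / 6 = 36/6 = 6

Step 2 — sample covariance S[i,j] = (1/(n-1)) · Σ_k (x_{k,i} - mean_i) · (x_{k,j} - mean_j), with n-1 = 5.
  S[U,U] = ((1.3333)·(1.3333) + (-3.6667)·(-3.6667) + (-0.6667)·(-0.6667) + (0.3333)·(0.3333) + (3.3333)·(3.3333) + (-0.6667)·(-0.6667)) / 5 = 27.3333/5 = 5.4667
  S[U,V] = ((1.3333)·(-0.5) + (-3.6667)·(-0.5) + (-0.6667)·(2.5) + (0.3333)·(-2.5) + (3.3333)·(3.5) + (-0.6667)·(-2.5)) / 5 = 12/5 = 2.4
  S[U,W] = ((1.3333)·(0) + (-3.6667)·(1) + (-0.6667)·(0) + (0.3333)·(0) + (3.3333)·(-3) + (-0.6667)·(2)) / 5 = -15/5 = -3
  S[V,V] = ((-0.5)·(-0.5) + (-0.5)·(-0.5) + (2.5)·(2.5) + (-2.5)·(-2.5) + (3.5)·(3.5) + (-2.5)·(-2.5)) / 5 = 31.5/5 = 6.3
  S[V,W] = ((-0.5)·(0) + (-0.5)·(1) + (2.5)·(0) + (-2.5)·(0) + (3.5)·(-3) + (-2.5)·(2)) / 5 = -16/5 = -3.2
  S[W,W] = ((0)·(0) + (1)·(1) + (0)·(0) + (0)·(0) + (-3)·(-3) + (2)·(2)) / 5 = 14/5 = 2.8

S is symmetric (S[j,i] = S[i,j]). Assembling:

S = [[5.4667, 2.4, -3],
 [2.4, 6.3, -3.2],
 [-3, -3.2, 2.8]]


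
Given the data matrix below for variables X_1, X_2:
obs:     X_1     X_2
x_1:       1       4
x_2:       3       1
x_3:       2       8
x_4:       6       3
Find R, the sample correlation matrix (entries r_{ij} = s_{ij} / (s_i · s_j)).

Step 1 — column means:
  mean(X_1) = (1 + 3 + 2 + 6) / 4 = 12/4 = 3
  mean(X_2) = (4 + 1 + 8 + 3) / 4 = 16/4 = 4

Step 2 — sample variances and covariances s[i,j] = (1/(n-1)) · Σ_k (x_{k,i} - mean_i) · (x_{k,j} - mean_j), with n-1 = 3:
  s[X_1,X_1] = ((-2)·(-2) + (0)·(0) + (-1)·(-1) + (3)·(3)) / 3 = 14/3 = 4.6667
  s[X_1,X_2] = ((-2)·(0) + (0)·(-3) + (-1)·(4) + (3)·(-1)) / 3 = -7/3 = -2.3333
  s[X_2,X_2] = ((0)·(0) + (-3)·(-3) + (4)·(4) + (-1)·(-1)) / 3 = 26/3 = 8.6667
  Sample standard deviations s_i = √(s[i,i]):
  s(X_1) = √(4.6667) = 2.1602
  s(X_2) = √(8.6667) = 2.9439

Step 3 — r_{ij} = s_{ij} / (s_i · s_j):
  r[X_1,X_1] = 1 (diagonal).
  r[X_1,X_2] = -2.3333 / (2.1602 · 2.9439) = -2.3333 / 6.3596 = -0.3669
  r[X_2,X_2] = 1 (diagonal).

R is symmetric with unit diagonal. Assembling:

R = [[1, -0.3669],
 [-0.3669, 1]]


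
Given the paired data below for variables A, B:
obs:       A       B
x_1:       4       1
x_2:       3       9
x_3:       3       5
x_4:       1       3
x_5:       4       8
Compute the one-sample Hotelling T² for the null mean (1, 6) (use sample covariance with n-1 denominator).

Step 1 — sample mean vector:
  mean(A) = (4 + 3 + 3 + 1 + 4) / 5 = 15/5 = 3
  mean(B) = (1 + 9 + 5 + 3 + 8) / 5 = 26/5 = 5.2
  x̄ = (3, 5.2),  deviation x̄ - mu_0 = (3, 5.2) - (1, 6) = (2, -0.8).

Step 2 — sample covariance matrix, S[i,j] = (1/(n-1)) · Σ_k (x_{k,i} - mean_i) · (x_{k,j} - mean_j), divisor n-1 = 4:
  S[A,A] = ((1)·(1) + (0)·(0) + (0)·(0) + (-2)·(-2) + (1)·(1)) / 4 = 6/4 = 1.5
  S[A,B] = ((1)·(-4.2) + (0)·(3.8) + (0)·(-0.2) + (-2)·(-2.2) + (1)·(2.8)) / 4 = 3/4 = 0.75
  S[B,B] = ((-4.2)·(-4.2) + (3.8)·(3.8) + (-0.2)·(-0.2) + (-2.2)·(-2.2) + (2.8)·(2.8)) / 4 = 44.8/4 = 11.2
  S = [[1.5, 0.75],
 [0.75, 11.2]].

Step 3 — invert S. det(S) = 1.5·11.2 - (0.75)² = 16.2375.
  S^{-1} = (1/det) · [[d, -b], [-b, a]] = [[0.6898, -0.0462],
 [-0.0462, 0.0924]].

Step 4 — quadratic form (x̄ - mu_0)^T · S^{-1} · (x̄ - mu_0):
  S^{-1} · (x̄ - mu_0) = (1.4165, -0.1663),
  (x̄ - mu_0)^T · [...] = (2)·(1.4165) + (-0.8)·(-0.1663) = 2.966.

Step 5 — scale by n: T² = 5 · 2.966 = 14.8299.

T² ≈ 14.8299


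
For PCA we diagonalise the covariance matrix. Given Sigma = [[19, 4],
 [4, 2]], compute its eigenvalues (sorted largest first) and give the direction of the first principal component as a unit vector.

Step 1 — characteristic polynomial of 2×2 Sigma:
  det(Sigma - λI) = λ² - trace · λ + det = 0.
  trace = 19 + 2 = 21, det = 19·2 - (4)² = 22.
Step 2 — discriminant:
  Δ = trace² - 4·det = 441 - 88 = 353.
Step 3 — eigenvalues:
  λ = (trace ± √Δ)/2 = (21 ± 18.7883)/2,
  λ_1 = 19.8941,  λ_2 = 1.1059.

Step 4 — unit eigenvector for λ_1: solve (Sigma - λ_1 I)v = 0. First row:
  (19 - 19.8941)·v_x + (4)·v_y = 0, i.e. (-0.8941)·v_x + (4)·v_y = 0,
  so v ∝ (b, λ_1 - a) = (4, 0.8941) = u.
  ||u|| = √((4)² + (0.8941)²) = √(16.7995) ≈ 4.0987,
  v_1 = u/||u|| ≈ (0.9759, 0.2182) (||v_1|| = 1).

λ_1 = 19.8941,  λ_2 = 1.1059;  v_1 ≈ (0.9759, 0.2182)


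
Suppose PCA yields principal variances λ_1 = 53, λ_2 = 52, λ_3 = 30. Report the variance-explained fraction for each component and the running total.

Step 1 — total variance = trace(Sigma) = Σ λ_i = 53 + 52 + 30 = 135.

Step 2 — fraction explained by component i = λ_i / Σ λ:
  PC1: 53/135 = 0.3926
  PC2: 52/135 = 0.3852
  PC3: 30/135 = 0.2222

Step 3 — cumulative fraction after k components = (λ_1 + ... + λ_k) / Σ λ:
  k = 1: 53/135 = 0.3926
  k = 2: (53 + 52)/135 = 105/135 = 0.7778
  k = 3: (53 + 52 + 30)/135 = 135/135 = 1

Summary (fraction, with percent):

explained: PC1 0.3926 (39.26%), PC2 0.3852 (38.52%), PC3 0.2222 (22.22%);  cumulative: 0.3926, 0.7778, 1


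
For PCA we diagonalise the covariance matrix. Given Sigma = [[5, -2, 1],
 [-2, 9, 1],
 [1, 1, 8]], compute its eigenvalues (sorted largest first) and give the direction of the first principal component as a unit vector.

Step 1 — characteristic polynomial p(λ) = det(λI - Sigma) = λ³ - tr·λ² + c_1·λ - det, where tr = trace, c_1 = sum of the principal 2×2 minors, det = det(Sigma):
  tr = 5 + 9 + 8 = 22,
  c_1 = (5·9 - (-2)²) + (5·8 - (1)²) + (9·8 - (1)²) = 41 + 39 + 71 = 151,
  det = 5·(9·8 - (1)²) - (-2)·((-2)·8 - (1)·(1)) + (1)·((-2)·(1) - 9·(1)) = 5·(71) - (-2)·(-17) + (1)·(-11) = 310.
  So p(λ) = λ³ - 22λ² + 151λ - 310.
Step 2 — look for an integer root (rational root theorem: any rational root is an integer divisor of 310). Testing λ = 10:
  p(10) = 1000 - 2200 + 1510 - 310 = 0  ✓
  Dividing out (λ - 10): p(λ) = (λ - 10)(λ² - 12λ + 31).
Step 3 — remaining eigenvalues from the quadratic λ² - 12λ + 31 = 0:
  Δ = 12² - 4·31 = 144 - 124 = 20,  λ = (12 ± √20)/2 = (12 ± 4.4721)/2 ≈ 8.2361 or 3.7639.
  Sorted: λ_1 = 10,  λ_2 = 8.2361,  λ_3 = 3.7639  (check: sum = 22 = tr ✓).

Step 4 — unit eigenvector for λ_1 = 10: v spans the null space of (Sigma - λ_1 I), whose rows are
  r_1 = (-5, -2, 1),  r_2 = (-2, -1, 1),  r_3 = (1, 1, -2).
  v is orthogonal to every row, so take v ∝ r_1 × r_2 = ((-2)·(1) - (1)·(-1), (1)·(-2) - (-5)·(1), (-5)·(-1) - (-2)·(-2)) = (-1, 3, 1).
  Rescale (multiply by -1 so the first nonzero entry is positive): u = (1, -3, -1).
  ||u|| = √((1)² + (-3)² + (-1)²) = √(11) ≈ 3.3166,  v_1 = u/||u|| ≈ (0.3015, -0.9045, -0.3015) (||v_1|| = 1).

λ_1 = 10,  λ_2 = 8.2361,  λ_3 = 3.7639;  v_1 ≈ (0.3015, -0.9045, -0.3015)


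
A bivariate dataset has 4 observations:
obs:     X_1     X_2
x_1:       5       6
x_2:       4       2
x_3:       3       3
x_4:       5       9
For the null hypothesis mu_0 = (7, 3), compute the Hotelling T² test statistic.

Step 1 — sample mean vector:
  mean(X_1) = (5 + 4 + 3 + 5) / 4 = 17/4 = 4.25
  mean(X_2) = (6 + 2 + 3 + 9) / 4 = 20/4 = 5
  x̄ = (4.25, 5),  deviation x̄ - mu_0 = (4.25, 5) - (7, 3) = (-2.75, 2).

Step 2 — sample covariance matrix, S[i,j] = (1/(n-1)) · Σ_k (x_{k,i} - mean_i) · (x_{k,j} - mean_j), divisor n-1 = 3:
  S[X_1,X_1] = ((0.75)·(0.75) + (-0.25)·(-0.25) + (-1.25)·(-1.25) + (0.75)·(0.75)) / 3 = 2.75/3 = 0.9167
  S[X_1,X_2] = ((0.75)·(1) + (-0.25)·(-3) + (-1.25)·(-2) + (0.75)·(4)) / 3 = 7/3 = 2.3333
  S[X_2,X_2] = ((1)·(1) + (-3)·(-3) + (-2)·(-2) + (4)·(4)) / 3 = 30/3 = 10
  S = [[0.9167, 2.3333],
 [2.3333, 10]].

Step 3 — invert S. det(S) = 0.9167·10 - (2.3333)² = 3.7222.
  S^{-1} = (1/det) · [[d, -b], [-b, a]] = [[2.6866, -0.6269],
 [-0.6269, 0.2463]].

Step 4 — quadratic form (x̄ - mu_0)^T · S^{-1} · (x̄ - mu_0):
  S^{-1} · (x̄ - mu_0) = (-8.6418, 2.2164),
  (x̄ - mu_0)^T · [...] = (-2.75)·(-8.6418) + (2)·(2.2164) = 28.1978.

Step 5 — scale by n: T² = 4 · 28.1978 = 112.791.

T² ≈ 112.791


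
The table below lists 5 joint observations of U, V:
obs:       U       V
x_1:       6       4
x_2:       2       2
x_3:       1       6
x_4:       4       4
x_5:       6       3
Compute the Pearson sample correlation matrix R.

Step 1 — column means:
  mean(U) = (6 + 2 + 1 + 4 + 6) / 5 = 19/5 = 3.8
  mean(V) = (4 + 2 + 6 + 4 + 3) / 5 = 19/5 = 3.8

Step 2 — sample variances and covariances s[i,j] = (1/(n-1)) · Σ_k (x_{k,i} - mean_i) · (x_{k,j} - mean_j), with n-1 = 4:
  s[U,U] = ((2.2)·(2.2) + (-1.8)·(-1.8) + (-2.8)·(-2.8) + (0.2)·(0.2) + (2.2)·(2.2)) / 4 = 20.8/4 = 5.2
  s[U,V] = ((2.2)·(0.2) + (-1.8)·(-1.8) + (-2.8)·(2.2) + (0.2)·(0.2) + (2.2)·(-0.8)) / 4 = -4.2/4 = -1.05
  s[V,V] = ((0.2)·(0.2) + (-1.8)·(-1.8) + (2.2)·(2.2) + (0.2)·(0.2) + (-0.8)·(-0.8)) / 4 = 8.8/4 = 2.2
  Sample standard deviations s_i = √(s[i,i]):
  s(U) = √(5.2) = 2.2804
  s(V) = √(2.2) = 1.4832

Step 3 — r_{ij} = s_{ij} / (s_i · s_j):
  r[U,U] = 1 (diagonal).
  r[U,V] = -1.05 / (2.2804 · 1.4832) = -1.05 / 3.3823 = -0.3104
  r[V,V] = 1 (diagonal).

R is symmetric with unit diagonal. Assembling:

R = [[1, -0.3104],
 [-0.3104, 1]]


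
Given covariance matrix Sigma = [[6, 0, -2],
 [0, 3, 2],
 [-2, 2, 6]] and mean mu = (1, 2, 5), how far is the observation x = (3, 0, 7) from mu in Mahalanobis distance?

Step 1 — centre the observation: (x - mu) = (2, -2, 2).

Step 2 — invert Sigma (cofactor / det for 3×3, or solve directly):
  Sigma^{-1} = [[0.1944, -0.0556, 0.0833],
 [-0.0556, 0.4444, -0.1667],
 [0.0833, -0.1667, 0.25]].

Step 3 — form the quadratic (x - mu)^T · Sigma^{-1} · (x - mu):
  Sigma^{-1} · (x - mu) = (0.6667, -1.3333, 1).
  (x - mu)^T · [Sigma^{-1} · (x - mu)] = (2)·(0.6667) + (-2)·(-1.3333) + (2)·(1) = 6.

Step 4 — take square root: d = √(6) ≈ 2.4495.

d(x, mu) = √(6) ≈ 2.4495


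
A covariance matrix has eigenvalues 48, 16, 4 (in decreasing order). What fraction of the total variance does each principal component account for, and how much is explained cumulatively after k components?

Step 1 — total variance = trace(Sigma) = Σ λ_i = 48 + 16 + 4 = 68.

Step 2 — fraction explained by component i = λ_i / Σ λ:
  PC1: 48/68 = 0.7059
  PC2: 16/68 = 0.2353
  PC3: 4/68 = 0.0588

Step 3 — cumulative fraction after k components = (λ_1 + ... + λ_k) / Σ λ:
  k = 1: 48/68 = 0.7059
  k = 2: (48 + 16)/68 = 64/68 = 0.9412
  k = 3: (48 + 16 + 4)/68 = 68/68 = 1

Summary (fraction, with percent):

explained: PC1 0.7059 (70.59%), PC2 0.2353 (23.53%), PC3 0.0588 (5.88%);  cumulative: 0.7059, 0.9412, 1


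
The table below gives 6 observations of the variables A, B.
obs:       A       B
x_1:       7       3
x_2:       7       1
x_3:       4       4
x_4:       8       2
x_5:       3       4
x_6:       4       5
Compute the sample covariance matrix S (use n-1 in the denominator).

Step 1 — column means:
  mean(A) = (7 + 7 + 4 + 8 + 3 + 4) / 6 = 33/6 = 5.5
  mean(B) = (3 + 1 + 4 + 2 + 4 + 5) / 6 = 19/6 = 3.1667

Step 2 — sample covariance S[i,j] = (1/(n-1)) · Σ_k (x_{k,i} - mean_i) · (x_{k,j} - mean_j), with n-1 = 5.
  S[A,A] = ((1.5)·(1.5) + (1.5)·(1.5) + (-1.5)·(-1.5) + (2.5)·(2.5) + (-2.5)·(-2.5) + (-1.5)·(-1.5)) / 5 = 21.5/5 = 4.3
  S[A,B] = ((1.5)·(-0.1667) + (1.5)·(-2.1667) + (-1.5)·(0.8333) + (2.5)·(-1.1667) + (-2.5)·(0.8333) + (-1.5)·(1.8333)) / 5 = -12.5/5 = -2.5
  S[B,B] = ((-0.1667)·(-0.1667) + (-2.1667)·(-2.1667) + (0.8333)·(0.8333) + (-1.1667)·(-1.1667) + (0.8333)·(0.8333) + (1.8333)·(1.8333)) / 5 = 10.8333/5 = 2.1667

S is symmetric (S[j,i] = S[i,j]). Assembling:

S = [[4.3, -2.5],
 [-2.5, 2.1667]]


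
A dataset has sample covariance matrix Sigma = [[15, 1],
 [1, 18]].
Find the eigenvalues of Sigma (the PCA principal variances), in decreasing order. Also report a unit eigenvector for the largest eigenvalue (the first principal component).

Step 1 — characteristic polynomial of 2×2 Sigma:
  det(Sigma - λI) = λ² - trace · λ + det = 0.
  trace = 15 + 18 = 33, det = 15·18 - (1)² = 269.
Step 2 — discriminant:
  Δ = trace² - 4·det = 1089 - 1076 = 13.
Step 3 — eigenvalues:
  λ = (trace ± √Δ)/2 = (33 ± 3.6056)/2,
  λ_1 = 18.3028,  λ_2 = 14.6972.

Step 4 — unit eigenvector for λ_1: solve (Sigma - λ_1 I)v = 0. First row:
  (15 - 18.3028)·v_x + (1)·v_y = 0, i.e. (-3.3028)·v_x + (1)·v_y = 0,
  so v ∝ (b, λ_1 - a) = (1, 3.3028) = u.
  ||u|| = √((1)² + (3.3028)²) = √(11.9083) ≈ 3.4508,
  v_1 = u/||u|| ≈ (0.2898, 0.9571) (||v_1|| = 1).

λ_1 = 18.3028,  λ_2 = 14.6972;  v_1 ≈ (0.2898, 0.9571)
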